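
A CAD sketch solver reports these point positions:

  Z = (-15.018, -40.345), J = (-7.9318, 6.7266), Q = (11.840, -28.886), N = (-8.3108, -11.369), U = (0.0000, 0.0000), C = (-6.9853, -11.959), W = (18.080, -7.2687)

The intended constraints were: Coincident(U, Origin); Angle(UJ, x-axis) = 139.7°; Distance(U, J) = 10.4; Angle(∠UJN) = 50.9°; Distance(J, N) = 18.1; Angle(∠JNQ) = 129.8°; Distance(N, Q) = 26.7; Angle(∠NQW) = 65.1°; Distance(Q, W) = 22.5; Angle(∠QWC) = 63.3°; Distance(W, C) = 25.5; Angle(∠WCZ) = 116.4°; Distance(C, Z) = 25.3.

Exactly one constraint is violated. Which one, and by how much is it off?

Distance(C, Z) = 25.3 — off by 4.20.

U = (0.00, 0.00) ✓; UJ at 139.7° ✓; |UJ| = 10.40 ✓; ∠UJN = 50.90° ✓; |JN| = 18.10 ✓; ∠JNQ = 129.8° ✓; |NQ| = 26.70 ✓; ∠NQW = 65.10° ✓; |QW| = 22.50 ✓; ∠QWC = 63.30° ✓; |WC| = 25.50 ✓; ∠WCZ = 116.4° ✓; |CZ| = 29.50 ✗.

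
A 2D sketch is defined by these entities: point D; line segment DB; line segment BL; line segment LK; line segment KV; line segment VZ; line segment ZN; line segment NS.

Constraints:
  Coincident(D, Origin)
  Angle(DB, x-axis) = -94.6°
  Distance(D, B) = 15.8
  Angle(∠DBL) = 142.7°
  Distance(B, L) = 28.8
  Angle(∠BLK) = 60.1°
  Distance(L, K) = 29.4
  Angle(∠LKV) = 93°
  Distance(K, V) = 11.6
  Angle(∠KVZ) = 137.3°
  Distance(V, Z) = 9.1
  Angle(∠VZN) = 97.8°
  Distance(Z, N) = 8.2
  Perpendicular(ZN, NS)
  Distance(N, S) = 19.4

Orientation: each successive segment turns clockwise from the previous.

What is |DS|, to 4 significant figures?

33.34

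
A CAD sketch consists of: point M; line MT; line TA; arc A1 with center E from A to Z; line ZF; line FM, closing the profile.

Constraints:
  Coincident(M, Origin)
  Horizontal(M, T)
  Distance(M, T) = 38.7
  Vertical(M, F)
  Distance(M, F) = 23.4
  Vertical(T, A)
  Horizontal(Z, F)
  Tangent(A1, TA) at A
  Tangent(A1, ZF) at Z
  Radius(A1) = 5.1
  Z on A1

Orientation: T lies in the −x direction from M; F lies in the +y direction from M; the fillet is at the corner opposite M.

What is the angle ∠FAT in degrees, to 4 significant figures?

97.51°

The virtual corner opposite M is at (-38.70, 23.40). The tangent condition forces EA to be normal to TA and since A1 is tangent to ZF there, EZ ⟂ ZF, with radius 5.1, so the center E sits 5.1 in from both sides at E = (-33.60, 18.30). That places the tangent points at A = (-38.70, 18.30) on TA and Z = (-33.60, 23.40) on ZF. Then cos ∠FAT = AF·AT / (|AF||AT|), giving 97.51°.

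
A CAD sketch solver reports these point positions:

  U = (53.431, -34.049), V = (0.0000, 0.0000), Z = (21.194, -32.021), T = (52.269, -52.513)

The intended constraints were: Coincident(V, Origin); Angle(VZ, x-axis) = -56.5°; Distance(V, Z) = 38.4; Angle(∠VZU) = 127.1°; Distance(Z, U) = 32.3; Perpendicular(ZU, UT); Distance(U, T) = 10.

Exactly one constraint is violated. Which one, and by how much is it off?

Distance(U, T) = 10 — off by 8.50.

V = (0.00, 0.00) ✓; VZ at -56.50° ✓; |VZ| = 38.40 ✓; ∠VZU = 127.1° ✓; |ZU| = 32.30 ✓; ∠(ZU, UT) = 90.00° ✓; |UT| = 18.50 ✗.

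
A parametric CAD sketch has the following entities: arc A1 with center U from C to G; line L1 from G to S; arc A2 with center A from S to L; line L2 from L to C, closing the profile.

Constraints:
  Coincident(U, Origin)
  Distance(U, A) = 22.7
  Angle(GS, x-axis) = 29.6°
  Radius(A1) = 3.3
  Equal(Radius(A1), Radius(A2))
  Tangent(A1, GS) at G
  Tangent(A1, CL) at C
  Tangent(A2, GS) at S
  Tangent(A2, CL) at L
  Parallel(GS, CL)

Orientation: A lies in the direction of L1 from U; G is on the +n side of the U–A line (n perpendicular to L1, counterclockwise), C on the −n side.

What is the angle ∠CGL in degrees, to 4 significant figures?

73.79°

The slot axis is L1's direction at 29.6°, so u = (cos 29.6°, sin 29.6°) = (0.8695, 0.4939) and n = (−sin 29.6°, cos 29.6°) = (-0.4939, 0.8695). U is at the origin and A lies 22.7 along u from U, so A = 22.7·u = (19.74, 11.21). Tangency of A1 to both parallel lines with radius 3.3 puts G and C at U ± 3.3·n: G = (-1.630, 2.869), C = (1.630, -2.869). Equal radii place S and L the same way about A: S = A + 3.3·n = (18.11, 14.08), L = A − 3.3·n = (21.37, 8.343). Then cos ∠CGL = GC·GL / (|GC||GL|), giving 73.79°.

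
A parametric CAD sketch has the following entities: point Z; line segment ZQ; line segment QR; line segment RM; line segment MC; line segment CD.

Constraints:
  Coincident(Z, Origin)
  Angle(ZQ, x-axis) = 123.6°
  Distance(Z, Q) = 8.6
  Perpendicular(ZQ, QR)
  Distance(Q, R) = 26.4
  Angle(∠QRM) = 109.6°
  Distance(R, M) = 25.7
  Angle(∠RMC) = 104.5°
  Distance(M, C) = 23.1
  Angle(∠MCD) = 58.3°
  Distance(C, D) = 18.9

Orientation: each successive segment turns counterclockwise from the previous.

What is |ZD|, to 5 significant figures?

17.937

Z is at the origin; ZQ runs at 123.6° with length 8.6, so Q = (-4.7592, 7.1631). ZQ ⟂ QR, so QR runs at -146.40°; with |QR| = 26.4, R = (-26.748, -7.4464). ∠QRM = 109.6° gives RM at -76.000° from the x-axis; with |RM| = 25.7, M = (-20.531, -32.383). ∠RMC = 104.5° gives MC at -0.50000° from the x-axis; with |MC| = 23.1, C = (2.5682, -32.585). ∠MCD = 58.3° gives CD at 121.20° from the x-axis; with |CD| = 18.9, D = (-7.2225, -16.418). Then |ZD| = |D − Z| = 17.937.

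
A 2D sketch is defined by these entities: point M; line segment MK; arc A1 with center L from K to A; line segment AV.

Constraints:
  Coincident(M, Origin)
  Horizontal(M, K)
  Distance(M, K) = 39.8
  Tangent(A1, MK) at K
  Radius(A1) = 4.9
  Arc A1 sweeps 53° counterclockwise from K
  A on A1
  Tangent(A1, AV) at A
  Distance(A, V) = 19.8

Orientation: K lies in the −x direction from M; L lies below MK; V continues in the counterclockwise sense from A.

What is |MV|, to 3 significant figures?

58.4

M is at the origin; MK is horizontal with |MK| = 39.8 and K on the −x side, so K = (-39.8, 0.00). The tangent condition forces LK to be normal to MK, so L = K + (0, -4.9) = (-39.8, -4.90). On A1, K sits at bearing 90° from L; a 53° counterclockwise sweep puts A at bearing 143°, so A = L + 4.9·(cos 143°, sin 143°) = (-43.7, -1.95). Tangency of A1 to AV means the radius LA is perpendicular to AV, so AV runs along (−sin 143°, cos 143°); with |AV| = 19.8, V = (-55.6, -17.8). Then |MV| = |V − M| = 58.4.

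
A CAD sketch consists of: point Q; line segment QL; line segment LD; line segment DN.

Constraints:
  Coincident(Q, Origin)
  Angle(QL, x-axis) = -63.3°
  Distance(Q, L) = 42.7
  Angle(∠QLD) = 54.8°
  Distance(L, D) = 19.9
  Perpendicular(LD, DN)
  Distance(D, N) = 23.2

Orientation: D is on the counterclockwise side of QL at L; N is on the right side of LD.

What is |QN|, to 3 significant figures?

58.3

Q is at the origin; QL runs at -63.3° with length 42.7, so L = 42.7·(cos -63.3°, sin -63.3°) = (19.2, -38.1). ∠QLD = 54.8°, so LD runs at -63.3° + (180° − 54.8°) = 61.9° from the x-axis; with |LD| = 19.9, D = L + 19.9·(cos 61.9°, sin 61.9°) = (28.6, -20.6). LD is perpendicular to DN; with |DN| = 23.2 on the right of LD, N = D + 23.2·(0.882, -0.471) = (49.0, -31.5). Then |QN| = |N − Q| = 58.3.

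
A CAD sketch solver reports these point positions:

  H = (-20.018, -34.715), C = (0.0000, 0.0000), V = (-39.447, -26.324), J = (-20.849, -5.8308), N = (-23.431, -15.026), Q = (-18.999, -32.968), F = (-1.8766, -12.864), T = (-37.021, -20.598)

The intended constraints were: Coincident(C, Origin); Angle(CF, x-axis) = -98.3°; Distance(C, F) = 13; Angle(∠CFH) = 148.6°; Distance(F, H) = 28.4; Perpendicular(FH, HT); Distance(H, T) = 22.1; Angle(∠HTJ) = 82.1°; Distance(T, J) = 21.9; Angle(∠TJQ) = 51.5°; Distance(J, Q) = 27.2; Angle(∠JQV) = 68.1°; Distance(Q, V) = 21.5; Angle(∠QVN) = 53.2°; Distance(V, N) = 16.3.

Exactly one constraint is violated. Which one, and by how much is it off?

Distance(V, N) = 16.3 — off by 3.30.

C = (0.00, 0.00) ✓; CF at -98.30° ✓; |CF| = 13.00 ✓; ∠CFH = 148.6° ✓; |FH| = 28.40 ✓; ∠(FH, HT) = 90.00° ✓; |HT| = 22.10 ✓; ∠HTJ = 82.10° ✓; |TJ| = 21.90 ✓; ∠TJQ = 51.50° ✓; |JQ| = 27.20 ✓; ∠JQV = 68.10° ✓; |QV| = 21.50 ✓; ∠QVN = 53.20° ✓; |VN| = 19.60 ✗.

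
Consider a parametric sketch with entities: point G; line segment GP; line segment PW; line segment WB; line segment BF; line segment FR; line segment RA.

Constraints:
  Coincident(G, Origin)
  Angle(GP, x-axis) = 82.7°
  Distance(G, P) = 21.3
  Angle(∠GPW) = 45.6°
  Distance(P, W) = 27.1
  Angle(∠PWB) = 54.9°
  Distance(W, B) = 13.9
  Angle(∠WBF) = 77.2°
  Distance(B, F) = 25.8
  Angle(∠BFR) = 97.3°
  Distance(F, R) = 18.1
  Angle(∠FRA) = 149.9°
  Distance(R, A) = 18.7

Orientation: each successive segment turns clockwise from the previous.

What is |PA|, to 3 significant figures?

41.7

∠BFR = 97.3° gives FR at -2.30° from the x-axis; with |FR| = 18.1, R = (28.0, 23.8). ∠FRA = 149.9° gives RA at -32.4° from the x-axis; with |RA| = 18.7, A = (43.8, 13.8). Then |PA| = |A − P| = 41.7.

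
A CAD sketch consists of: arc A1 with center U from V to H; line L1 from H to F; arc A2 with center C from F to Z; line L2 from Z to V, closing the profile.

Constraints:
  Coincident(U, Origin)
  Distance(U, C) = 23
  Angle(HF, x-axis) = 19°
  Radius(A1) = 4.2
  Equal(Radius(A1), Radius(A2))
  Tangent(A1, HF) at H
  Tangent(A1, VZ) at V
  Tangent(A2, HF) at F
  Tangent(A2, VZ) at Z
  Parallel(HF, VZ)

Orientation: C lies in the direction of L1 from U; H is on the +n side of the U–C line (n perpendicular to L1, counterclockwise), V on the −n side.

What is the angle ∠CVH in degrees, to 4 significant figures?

79.65°

The slot axis is L1's direction at 19.0°, so u = (cos 19.0°, sin 19.0°) = (0.9455, 0.3256) and n = (−sin 19.0°, cos 19.0°) = (-0.3256, 0.9455). U is at the origin and C lies 23.0 along u from U, so C = 23.0·u = (21.75, 7.488). Tangency of A1 to both parallel lines with radius 4.2 puts H and V at U ± 4.2·n: H = (-1.367, 3.971), V = (1.367, -3.971). Then cos ∠CVH = VC·VH / (|VC||VH|), giving 79.65°.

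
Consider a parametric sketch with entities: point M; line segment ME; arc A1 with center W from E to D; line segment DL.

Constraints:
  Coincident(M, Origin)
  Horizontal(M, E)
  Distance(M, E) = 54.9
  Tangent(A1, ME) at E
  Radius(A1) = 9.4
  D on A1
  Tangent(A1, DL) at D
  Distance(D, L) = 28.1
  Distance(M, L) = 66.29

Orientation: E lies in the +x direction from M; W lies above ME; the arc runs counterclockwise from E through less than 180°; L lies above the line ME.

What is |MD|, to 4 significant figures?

64.94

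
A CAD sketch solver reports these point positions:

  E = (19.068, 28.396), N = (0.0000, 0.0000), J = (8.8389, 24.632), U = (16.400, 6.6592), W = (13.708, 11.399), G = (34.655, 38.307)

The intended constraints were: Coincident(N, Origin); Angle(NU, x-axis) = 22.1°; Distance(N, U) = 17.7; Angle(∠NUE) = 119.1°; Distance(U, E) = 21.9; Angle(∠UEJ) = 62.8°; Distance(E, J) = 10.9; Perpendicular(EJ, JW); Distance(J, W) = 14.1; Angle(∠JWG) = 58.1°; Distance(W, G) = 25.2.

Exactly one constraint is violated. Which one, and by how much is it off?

Distance(W, G) = 25.2 — off by 8.90.

N = (0.00, 0.00) ✓; NU at 22.10° ✓; |NU| = 17.70 ✓; ∠NUE = 119.1° ✓; |UE| = 21.90 ✓; ∠UEJ = 62.80° ✓; |EJ| = 10.90 ✓; ∠(EJ, JW) = 90.00° ✓; |JW| = 14.10 ✓; ∠JWG = 58.10° ✓; |WG| = 34.10 ✗.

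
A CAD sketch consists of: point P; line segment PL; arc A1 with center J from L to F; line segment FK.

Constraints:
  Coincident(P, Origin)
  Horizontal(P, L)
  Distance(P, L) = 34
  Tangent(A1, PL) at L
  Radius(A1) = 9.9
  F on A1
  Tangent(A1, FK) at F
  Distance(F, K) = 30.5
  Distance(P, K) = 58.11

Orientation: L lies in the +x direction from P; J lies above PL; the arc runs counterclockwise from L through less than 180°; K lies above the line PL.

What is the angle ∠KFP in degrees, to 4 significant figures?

98.47°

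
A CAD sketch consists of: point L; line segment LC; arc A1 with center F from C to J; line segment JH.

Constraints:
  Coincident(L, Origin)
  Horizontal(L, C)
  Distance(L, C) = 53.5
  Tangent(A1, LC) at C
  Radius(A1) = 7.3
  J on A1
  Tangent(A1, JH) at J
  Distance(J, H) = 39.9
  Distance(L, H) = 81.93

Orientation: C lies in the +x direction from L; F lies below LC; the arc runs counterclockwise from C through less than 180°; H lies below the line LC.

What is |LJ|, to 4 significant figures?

48.61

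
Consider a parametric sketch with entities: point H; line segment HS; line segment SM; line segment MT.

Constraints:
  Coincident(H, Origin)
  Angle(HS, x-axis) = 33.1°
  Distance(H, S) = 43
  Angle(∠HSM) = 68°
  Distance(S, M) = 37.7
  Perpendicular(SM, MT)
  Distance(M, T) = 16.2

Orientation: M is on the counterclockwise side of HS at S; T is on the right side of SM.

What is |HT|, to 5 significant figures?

60.083

H is at the origin; HS runs at 33.1° with length 43.0, so S = 43.0·(cos 33.1°, sin 33.1°) = (36.022, 23.482). ∠HSM = 68.0°, so SM runs at 33.1° + (180° − 68.0°) = 145.10° from the x-axis; with |SM| = 37.7, M = S + 37.7·(cos 145.10°, sin 145.10°) = (5.1022, 45.052). The perpendicularity gives MT at right angles to SM; with |MT| = 16.2 on the right of SM, T = M + 16.2·(0.57215, 0.82015) = (14.371, 58.339). Then |HT| = |T − H| = 60.083.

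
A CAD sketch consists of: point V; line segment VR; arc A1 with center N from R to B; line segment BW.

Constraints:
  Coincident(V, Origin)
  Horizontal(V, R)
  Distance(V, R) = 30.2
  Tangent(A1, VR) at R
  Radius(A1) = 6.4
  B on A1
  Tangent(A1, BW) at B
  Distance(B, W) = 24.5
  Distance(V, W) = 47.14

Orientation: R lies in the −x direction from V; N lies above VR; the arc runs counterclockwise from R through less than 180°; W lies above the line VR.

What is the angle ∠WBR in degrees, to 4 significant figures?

121.8°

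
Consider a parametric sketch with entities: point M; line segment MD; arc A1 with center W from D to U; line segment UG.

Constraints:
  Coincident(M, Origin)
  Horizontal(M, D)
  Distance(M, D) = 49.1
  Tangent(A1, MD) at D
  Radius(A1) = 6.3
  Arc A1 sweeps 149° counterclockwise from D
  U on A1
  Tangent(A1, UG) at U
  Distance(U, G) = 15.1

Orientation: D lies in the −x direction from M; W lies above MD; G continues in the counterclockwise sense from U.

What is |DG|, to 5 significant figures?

21.758

M is at the origin; M and D share the same y with |MD| = 49.1 and D on the −x side, so D = (-49.100, 0.0000). Tangency of A1 to MD means the radius WD is perpendicular to MD, so W = D + (0, 6.3) = (-49.100, 6.3000). On A1, D sits at bearing -90° from W; a 149° counterclockwise sweep puts U at bearing 59°, so U = W + 6.3·(cos 59°, sin 59°) = (-45.855, 11.700). The tangent condition forces WU to be normal to UG, so UG runs along (−sin 59°, cos 59°); with |UG| = 15.1, G = (-58.798, 19.477). Then |DG| = |G − D| = 21.758.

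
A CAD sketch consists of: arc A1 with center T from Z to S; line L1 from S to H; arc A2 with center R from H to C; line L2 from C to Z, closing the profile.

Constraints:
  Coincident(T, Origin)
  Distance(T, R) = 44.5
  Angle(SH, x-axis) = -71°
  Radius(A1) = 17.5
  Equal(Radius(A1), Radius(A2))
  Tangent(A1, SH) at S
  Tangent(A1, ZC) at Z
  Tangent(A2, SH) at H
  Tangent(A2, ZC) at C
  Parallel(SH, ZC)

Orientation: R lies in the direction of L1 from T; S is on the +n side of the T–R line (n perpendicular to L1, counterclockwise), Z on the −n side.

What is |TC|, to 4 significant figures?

47.82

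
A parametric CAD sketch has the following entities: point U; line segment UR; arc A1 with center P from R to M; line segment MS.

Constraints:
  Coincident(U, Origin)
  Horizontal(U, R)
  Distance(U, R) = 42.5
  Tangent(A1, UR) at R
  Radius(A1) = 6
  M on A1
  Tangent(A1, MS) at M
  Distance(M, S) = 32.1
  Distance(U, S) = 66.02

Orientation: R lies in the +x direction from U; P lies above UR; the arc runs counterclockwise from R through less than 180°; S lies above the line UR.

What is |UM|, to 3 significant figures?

48.6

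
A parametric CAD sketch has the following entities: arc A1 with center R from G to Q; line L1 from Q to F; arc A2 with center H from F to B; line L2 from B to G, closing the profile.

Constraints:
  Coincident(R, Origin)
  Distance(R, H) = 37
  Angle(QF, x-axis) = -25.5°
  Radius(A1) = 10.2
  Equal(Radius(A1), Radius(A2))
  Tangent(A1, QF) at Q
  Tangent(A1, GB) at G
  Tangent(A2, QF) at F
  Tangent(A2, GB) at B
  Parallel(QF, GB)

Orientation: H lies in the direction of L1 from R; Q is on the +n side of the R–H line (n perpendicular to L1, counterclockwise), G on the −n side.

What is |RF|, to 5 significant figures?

38.380

Tangency of A1 to both parallel lines with radius 10.2 puts Q and G at R ± 10.2·n: Q = (4.3912, 9.2064), G = (-4.3912, -9.2064). Equal radii place F and B the same way about H: F = H + 10.2·n = (37.787, -6.7225), B = H − 10.2·n = (29.004, -25.135). Then |RF| = |F − R| = 38.380.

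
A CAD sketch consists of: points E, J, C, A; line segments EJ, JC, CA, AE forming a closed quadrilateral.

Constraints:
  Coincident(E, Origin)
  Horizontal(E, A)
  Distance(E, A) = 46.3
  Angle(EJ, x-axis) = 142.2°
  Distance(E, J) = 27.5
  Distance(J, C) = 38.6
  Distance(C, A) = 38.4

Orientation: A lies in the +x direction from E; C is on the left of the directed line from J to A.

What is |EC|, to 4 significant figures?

28.87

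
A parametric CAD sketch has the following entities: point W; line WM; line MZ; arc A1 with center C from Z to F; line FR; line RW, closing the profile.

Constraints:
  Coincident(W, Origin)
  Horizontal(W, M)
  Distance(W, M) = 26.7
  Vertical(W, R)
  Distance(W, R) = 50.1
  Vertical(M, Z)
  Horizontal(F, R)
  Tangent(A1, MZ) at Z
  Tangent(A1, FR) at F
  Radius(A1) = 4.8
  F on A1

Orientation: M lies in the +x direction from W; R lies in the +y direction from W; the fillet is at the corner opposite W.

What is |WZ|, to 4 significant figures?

52.58

W is at the origin; W and M share the same y with |WM| = 26.7 and M on the +x side, so M = (26.70, 0.000). W and R share the same x with |WR| = 50.1 and R on the +y side, so R = (0.000, 50.10). The virtual corner opposite W is at (26.70, 50.10). Since A1 is tangent to MZ there, CZ ⟂ MZ and A1 meets FR tangentially, so CF is at right angles to FR, with radius 4.8, so the center C sits 4.8 in from both sides at C = (21.90, 45.30). That places the tangent points at Z = (26.70, 45.30) on MZ and F = (21.90, 50.10) on FR. Then |WZ| = |Z − W| = 52.58.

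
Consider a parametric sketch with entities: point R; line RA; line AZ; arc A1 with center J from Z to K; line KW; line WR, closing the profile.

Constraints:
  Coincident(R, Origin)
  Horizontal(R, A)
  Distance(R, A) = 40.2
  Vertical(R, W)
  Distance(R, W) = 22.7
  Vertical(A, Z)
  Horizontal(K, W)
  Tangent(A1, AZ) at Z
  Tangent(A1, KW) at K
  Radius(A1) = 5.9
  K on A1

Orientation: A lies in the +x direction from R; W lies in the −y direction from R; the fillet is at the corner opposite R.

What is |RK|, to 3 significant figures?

41.1

R is at the origin; R and A share the same y with |RA| = 40.2 and A on the +x side, so A = (40.2, 0.00). RW is vertical with |RW| = 22.7 and W on the −y side, so W = (0.00, -22.7). The virtual corner opposite R is at (40.2, -22.7). Since A1 is tangent to AZ there, JZ ⟂ AZ and the tangent condition forces JK to be normal to KW, with radius 5.9, so the center J sits 5.9 in from both sides at J = (34.3, -16.8). That places the tangent points at Z = (40.2, -16.8) on AZ and K = (34.3, -22.7) on KW. Then |RK| = |K − R| = 41.1.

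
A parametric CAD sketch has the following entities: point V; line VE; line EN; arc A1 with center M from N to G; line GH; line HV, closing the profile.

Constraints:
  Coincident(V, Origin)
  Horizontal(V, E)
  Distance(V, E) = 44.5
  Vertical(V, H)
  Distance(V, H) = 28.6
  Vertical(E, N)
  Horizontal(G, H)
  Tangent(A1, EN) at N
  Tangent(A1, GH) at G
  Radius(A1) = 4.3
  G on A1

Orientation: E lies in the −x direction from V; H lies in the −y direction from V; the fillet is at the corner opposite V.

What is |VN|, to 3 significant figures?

50.7

V is at the origin; V and E share the same y with |VE| = 44.5 and E on the −x side, so E = (-44.5, 0.00). V and H share the same x with |VH| = 28.6 and H on the −y side, so H = (0.00, -28.6). The virtual corner opposite V is at (-44.5, -28.6). A1 meets EN tangentially, so MN is at right angles to EN and since A1 is tangent to GH there, MG ⟂ GH, with radius 4.3, so the center M sits 4.3 in from both sides at M = (-40.2, -24.3). That places the tangent points at N = (-44.5, -24.3) on EN and G = (-40.2, -28.6) on GH. Then |VN| = |N − V| = 50.7.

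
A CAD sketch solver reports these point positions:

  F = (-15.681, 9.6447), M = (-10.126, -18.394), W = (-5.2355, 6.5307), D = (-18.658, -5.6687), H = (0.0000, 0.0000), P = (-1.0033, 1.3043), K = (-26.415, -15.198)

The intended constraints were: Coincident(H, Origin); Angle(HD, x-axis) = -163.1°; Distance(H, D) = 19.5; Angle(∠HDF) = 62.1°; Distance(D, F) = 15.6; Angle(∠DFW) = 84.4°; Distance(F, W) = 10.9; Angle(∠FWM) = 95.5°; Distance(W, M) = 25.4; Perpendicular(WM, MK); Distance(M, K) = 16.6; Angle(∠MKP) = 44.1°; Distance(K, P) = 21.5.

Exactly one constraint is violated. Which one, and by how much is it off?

Distance(K, P) = 21.5 — off by 8.80.

H = (0.00, 0.00) ✓; HD at -163.1° ✓; |HD| = 19.50 ✓; ∠HDF = 62.10° ✓; |DF| = 15.60 ✓; ∠DFW = 84.40° ✓; |FW| = 10.90 ✓; ∠FWM = 95.50° ✓; |WM| = 25.40 ✓; ∠(WM, MK) = 90.00° ✓; |MK| = 16.60 ✓; ∠MKP = 44.10° ✓; |KP| = 30.30 ✗.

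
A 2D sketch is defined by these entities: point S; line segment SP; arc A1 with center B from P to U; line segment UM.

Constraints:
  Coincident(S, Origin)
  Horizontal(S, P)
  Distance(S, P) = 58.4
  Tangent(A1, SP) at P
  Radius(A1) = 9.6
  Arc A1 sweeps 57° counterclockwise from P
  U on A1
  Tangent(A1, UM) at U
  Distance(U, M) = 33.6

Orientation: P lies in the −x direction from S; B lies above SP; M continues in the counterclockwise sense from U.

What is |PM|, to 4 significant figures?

41.88

S is at the origin; SP is horizontal with |SP| = 58.4 and P on the −x side, so P = (-58.40, 0.000). Since A1 is tangent to SP there, BP ⟂ SP, so B = P + (0, 9.6) = (-58.40, 9.600). On A1, P sits at bearing -90° from B; a 57° counterclockwise sweep puts U at bearing -33°, so U = B + 9.6·(cos -33°, sin -33°) = (-50.35, 4.371). The tangent condition forces BU to be normal to UM, so UM runs along (−sin -33°, cos -33°); with |UM| = 33.6, M = (-32.05, 32.55). Then |PM| = |M − P| = 41.88.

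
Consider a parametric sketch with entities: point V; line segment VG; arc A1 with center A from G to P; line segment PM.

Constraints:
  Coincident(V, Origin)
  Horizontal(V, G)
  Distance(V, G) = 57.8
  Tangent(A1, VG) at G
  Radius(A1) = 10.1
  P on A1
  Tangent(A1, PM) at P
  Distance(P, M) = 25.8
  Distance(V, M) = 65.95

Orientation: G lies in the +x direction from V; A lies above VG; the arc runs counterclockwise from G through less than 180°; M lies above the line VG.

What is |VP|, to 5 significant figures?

68.308

Checks: |AP| = 10.10 ✓; ∠(AP, PM) = 90.00° ✓; |PM| = 25.80 ✓; |VM| = 65.95 ✓.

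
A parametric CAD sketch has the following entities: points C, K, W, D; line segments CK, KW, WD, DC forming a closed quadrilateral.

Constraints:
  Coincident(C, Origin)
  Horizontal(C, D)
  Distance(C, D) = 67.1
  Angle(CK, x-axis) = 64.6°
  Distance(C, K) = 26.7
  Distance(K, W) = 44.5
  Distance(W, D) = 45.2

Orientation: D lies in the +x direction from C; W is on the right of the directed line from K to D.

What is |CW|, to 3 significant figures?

31.4

Checks: |KW| = 44.50 ✓; |WD| = 45.20 ✓.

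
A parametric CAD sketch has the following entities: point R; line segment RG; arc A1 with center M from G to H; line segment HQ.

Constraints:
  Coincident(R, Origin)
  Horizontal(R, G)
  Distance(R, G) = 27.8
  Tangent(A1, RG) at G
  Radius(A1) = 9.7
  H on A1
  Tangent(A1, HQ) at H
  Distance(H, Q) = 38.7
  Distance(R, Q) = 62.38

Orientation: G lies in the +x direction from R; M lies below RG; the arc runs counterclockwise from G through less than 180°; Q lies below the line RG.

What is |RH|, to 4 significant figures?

24.63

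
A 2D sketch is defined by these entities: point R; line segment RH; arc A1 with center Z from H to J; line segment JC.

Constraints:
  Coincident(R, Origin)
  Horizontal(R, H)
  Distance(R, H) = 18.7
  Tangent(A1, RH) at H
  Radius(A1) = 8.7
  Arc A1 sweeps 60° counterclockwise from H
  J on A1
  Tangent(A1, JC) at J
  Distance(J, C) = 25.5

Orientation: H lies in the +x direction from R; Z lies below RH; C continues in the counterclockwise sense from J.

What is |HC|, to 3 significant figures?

33.3

R is at the origin; RH is horizontal with |RH| = 18.7 and H on the +x side, so H = (18.7, 0.00). A1 meets RH tangentially, so ZH is at right angles to RH, so Z = H + (0, -8.7) = (18.7, -8.70). On A1, H sits at bearing 90° from Z; a 60° counterclockwise sweep puts J at bearing 150°, so J = Z + 8.7·(cos 150°, sin 150°) = (11.2, -4.35). A1 meets JC tangentially, so ZJ is at right angles to JC, so JC runs along (−sin 150°, cos 150°); with |JC| = 25.5, C = (-1.58, -26.4). Then |HC| = |C − H| = 33.3.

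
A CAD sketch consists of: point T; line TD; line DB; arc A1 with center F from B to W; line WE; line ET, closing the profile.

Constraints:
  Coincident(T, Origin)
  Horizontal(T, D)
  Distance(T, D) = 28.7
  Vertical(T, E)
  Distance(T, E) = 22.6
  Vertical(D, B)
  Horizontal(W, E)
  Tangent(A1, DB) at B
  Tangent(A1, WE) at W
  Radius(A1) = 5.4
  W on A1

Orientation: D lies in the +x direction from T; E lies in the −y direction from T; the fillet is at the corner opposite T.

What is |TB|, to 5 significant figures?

33.459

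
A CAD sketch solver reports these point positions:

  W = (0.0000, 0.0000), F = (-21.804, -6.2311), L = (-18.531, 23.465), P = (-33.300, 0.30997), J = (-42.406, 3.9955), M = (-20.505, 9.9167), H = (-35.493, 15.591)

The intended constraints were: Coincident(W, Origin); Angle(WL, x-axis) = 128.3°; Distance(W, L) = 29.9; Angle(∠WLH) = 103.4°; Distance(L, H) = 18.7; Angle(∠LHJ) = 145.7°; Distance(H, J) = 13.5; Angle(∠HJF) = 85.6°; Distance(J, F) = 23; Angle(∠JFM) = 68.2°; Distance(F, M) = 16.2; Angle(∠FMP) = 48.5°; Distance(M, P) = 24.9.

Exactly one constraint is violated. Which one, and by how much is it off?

Distance(M, P) = 24.9 — off by 8.90.

W = (0.00, 0.00) ✓; WL at 128.3° ✓; |WL| = 29.90 ✓; ∠WLH = 103.4° ✓; |LH| = 18.70 ✓; ∠LHJ = 145.7° ✓; |HJ| = 13.50 ✓; ∠HJF = 85.60° ✓; |JF| = 23.00 ✓; ∠JFM = 68.20° ✓; |FM| = 16.20 ✓; ∠FMP = 48.50° ✓; |MP| = 16.00 ✗.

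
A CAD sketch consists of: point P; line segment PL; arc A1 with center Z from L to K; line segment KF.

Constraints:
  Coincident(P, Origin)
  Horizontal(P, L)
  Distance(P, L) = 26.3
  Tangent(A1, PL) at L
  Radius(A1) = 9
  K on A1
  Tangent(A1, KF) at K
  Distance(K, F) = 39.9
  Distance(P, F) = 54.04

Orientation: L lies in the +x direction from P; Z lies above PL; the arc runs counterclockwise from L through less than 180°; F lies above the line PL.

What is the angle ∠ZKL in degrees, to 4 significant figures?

35.22°

Checks: |ZK| = 9.000 ✓; ∠(ZK, KF) = 90.00° ✓; |KF| = 39.90 ✓; |PF| = 54.04 ✓.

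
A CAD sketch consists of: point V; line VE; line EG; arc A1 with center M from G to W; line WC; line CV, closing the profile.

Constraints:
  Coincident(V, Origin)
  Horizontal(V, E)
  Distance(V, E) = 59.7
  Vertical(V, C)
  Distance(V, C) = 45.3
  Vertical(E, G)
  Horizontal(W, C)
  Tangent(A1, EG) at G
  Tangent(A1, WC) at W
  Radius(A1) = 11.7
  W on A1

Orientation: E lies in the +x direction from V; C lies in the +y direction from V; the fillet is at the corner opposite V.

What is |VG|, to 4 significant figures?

68.51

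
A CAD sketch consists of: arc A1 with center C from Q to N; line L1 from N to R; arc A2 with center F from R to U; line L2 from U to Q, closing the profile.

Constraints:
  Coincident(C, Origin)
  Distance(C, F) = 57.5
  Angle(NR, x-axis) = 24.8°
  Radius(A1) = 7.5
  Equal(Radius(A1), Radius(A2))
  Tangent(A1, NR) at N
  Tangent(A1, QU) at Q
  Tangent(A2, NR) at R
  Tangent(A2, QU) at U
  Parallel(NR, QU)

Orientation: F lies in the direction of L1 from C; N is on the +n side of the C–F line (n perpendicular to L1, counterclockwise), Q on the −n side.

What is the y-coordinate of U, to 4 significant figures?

17.31

The slot axis is L1's direction at 24.8°, so u = (cos 24.8°, sin 24.8°) = (0.9078, 0.4195) and n = (−sin 24.8°, cos 24.8°) = (-0.4195, 0.9078). C is at the origin and F lies 57.5 along u from C, so F = 57.5·u = (52.20, 24.12). Tangency of A1 to both parallel lines with radius 7.5 puts N and Q at C ± 7.5·n: N = (-3.146, 6.808), Q = (3.146, -6.808). Equal radii place R and U the same way about F: R = F + 7.5·n = (49.05, 30.93), U = F − 7.5·n = (55.34, 17.31). So U.y = 17.31.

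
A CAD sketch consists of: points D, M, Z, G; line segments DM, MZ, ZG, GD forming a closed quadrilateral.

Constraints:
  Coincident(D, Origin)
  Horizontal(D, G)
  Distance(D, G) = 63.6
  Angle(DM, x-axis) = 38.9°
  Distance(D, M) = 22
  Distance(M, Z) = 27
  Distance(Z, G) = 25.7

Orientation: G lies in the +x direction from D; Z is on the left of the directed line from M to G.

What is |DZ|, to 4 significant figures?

47.01

Checks: |MZ| = 27.00 ✓; |ZG| = 25.70 ✓.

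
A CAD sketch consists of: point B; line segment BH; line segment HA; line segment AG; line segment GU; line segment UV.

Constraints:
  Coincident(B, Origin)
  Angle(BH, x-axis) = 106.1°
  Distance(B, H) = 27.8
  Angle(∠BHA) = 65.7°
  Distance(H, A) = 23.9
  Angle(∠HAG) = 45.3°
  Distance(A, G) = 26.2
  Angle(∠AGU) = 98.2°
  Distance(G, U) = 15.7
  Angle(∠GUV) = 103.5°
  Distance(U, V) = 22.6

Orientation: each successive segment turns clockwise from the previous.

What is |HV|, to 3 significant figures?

11.6

B is at the origin; BH runs at 106.1° with length 27.8, so H = (-7.71, 26.7). ∠BHA = 65.7° gives HA at -8.20° from the x-axis; with |HA| = 23.9, A = (15.9, 23.3). ∠HAG = 45.3° gives AG at -143° from the x-axis; with |AG| = 26.2, G = (-4.95, 7.50). ∠AGU = 98.2° gives GU at 135° from the x-axis; with |GU| = 15.7, U = (-16.1, 18.5). ∠GUV = 103.5° gives UV at 58.8° from the x-axis; with |UV| = 22.6, V = (-4.40, 37.9). Then |HV| = |V − H| = 11.6.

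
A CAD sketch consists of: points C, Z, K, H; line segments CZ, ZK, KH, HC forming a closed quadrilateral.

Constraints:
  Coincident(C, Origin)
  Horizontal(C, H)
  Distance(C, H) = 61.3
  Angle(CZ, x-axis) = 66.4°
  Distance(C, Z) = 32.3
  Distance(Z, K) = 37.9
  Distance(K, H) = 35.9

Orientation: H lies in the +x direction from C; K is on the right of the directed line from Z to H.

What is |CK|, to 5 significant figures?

26.595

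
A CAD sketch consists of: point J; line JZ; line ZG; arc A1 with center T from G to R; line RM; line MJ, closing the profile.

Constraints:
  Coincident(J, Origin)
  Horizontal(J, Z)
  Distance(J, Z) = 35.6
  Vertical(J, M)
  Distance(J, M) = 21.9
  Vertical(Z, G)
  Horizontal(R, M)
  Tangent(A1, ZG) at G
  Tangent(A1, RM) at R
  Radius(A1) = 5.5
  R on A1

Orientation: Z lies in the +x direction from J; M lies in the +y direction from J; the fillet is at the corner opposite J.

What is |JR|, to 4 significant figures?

37.22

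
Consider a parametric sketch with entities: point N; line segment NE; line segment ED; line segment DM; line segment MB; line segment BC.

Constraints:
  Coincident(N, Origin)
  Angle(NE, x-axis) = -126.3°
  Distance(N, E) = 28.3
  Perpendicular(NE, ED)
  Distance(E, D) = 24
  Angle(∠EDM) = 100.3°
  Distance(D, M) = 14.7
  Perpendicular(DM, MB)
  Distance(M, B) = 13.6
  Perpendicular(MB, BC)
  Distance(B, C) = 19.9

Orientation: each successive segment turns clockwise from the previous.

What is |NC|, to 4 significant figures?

32.46

N is at the origin; NE runs at -126.3° with length 28.3, so E = (-16.75, -22.81). NE is perpendicular to ED, so ED runs at 143.7°; with |ED| = 24.0, D = (-36.10, -8.599). ∠EDM = 100.3° gives DM at 64.00° from the x-axis; with |DM| = 14.7, M = (-29.65, 4.613). DM ⟂ MB, so MB runs at -26.00°; with |MB| = 13.6, B = (-17.43, -1.349). MB ⟂ BC, so BC runs at -116.0°; with |BC| = 19.9, C = (-26.15, -19.24). Then |NC| = |C − N| = 32.46.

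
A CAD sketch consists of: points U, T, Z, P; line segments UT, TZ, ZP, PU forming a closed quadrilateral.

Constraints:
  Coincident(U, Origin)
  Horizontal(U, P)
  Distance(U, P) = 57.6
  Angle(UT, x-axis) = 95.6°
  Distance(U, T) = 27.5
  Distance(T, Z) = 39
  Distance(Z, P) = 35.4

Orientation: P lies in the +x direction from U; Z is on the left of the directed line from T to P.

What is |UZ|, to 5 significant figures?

46.020

Checks: |TZ| = 39.00 ✓; |ZP| = 35.40 ✓.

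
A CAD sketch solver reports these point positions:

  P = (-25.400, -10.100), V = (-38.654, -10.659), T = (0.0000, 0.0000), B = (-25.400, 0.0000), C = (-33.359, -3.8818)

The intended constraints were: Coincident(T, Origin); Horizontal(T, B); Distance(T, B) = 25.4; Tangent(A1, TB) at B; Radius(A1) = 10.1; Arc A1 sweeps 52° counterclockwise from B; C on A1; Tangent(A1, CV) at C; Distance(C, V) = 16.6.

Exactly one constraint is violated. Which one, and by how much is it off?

Distance(C, V) = 16.6 — off by 8.00.

T = (0.00, 0.00) ✓; T.y = 0.00, B.y = 0.00 ✓; |TB| = 25.40 ✓; ∠(PB, BT) = 90.00° ✓; |PB| = 10.10 ✓; bearing(P→C) − bearing(P→B) = 52.00° ✓; |PC| = 10.10 ✓; ∠(PC, CV) = 90.00° ✓; |CV| = 8.600 ✗.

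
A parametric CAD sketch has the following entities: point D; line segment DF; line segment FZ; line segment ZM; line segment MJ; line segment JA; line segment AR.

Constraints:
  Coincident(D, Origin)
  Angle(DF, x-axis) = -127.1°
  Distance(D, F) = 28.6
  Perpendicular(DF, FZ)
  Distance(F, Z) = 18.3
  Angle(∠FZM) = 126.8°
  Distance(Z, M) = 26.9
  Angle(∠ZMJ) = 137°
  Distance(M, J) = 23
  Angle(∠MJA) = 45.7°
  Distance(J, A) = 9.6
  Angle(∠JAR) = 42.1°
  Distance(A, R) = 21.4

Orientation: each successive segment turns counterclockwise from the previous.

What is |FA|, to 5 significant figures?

45.118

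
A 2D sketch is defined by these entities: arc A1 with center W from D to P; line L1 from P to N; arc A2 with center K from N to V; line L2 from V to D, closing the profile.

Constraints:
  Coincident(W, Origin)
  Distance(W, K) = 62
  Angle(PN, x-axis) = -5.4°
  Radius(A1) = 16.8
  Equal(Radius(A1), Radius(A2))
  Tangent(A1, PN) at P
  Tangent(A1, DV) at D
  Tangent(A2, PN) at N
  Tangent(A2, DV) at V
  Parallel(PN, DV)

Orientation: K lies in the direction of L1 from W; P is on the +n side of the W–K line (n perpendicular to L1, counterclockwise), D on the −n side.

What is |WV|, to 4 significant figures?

64.24

The slot axis is L1's direction at -5.4°, so u = (cos -5.4°, sin -5.4°) = (0.9956, -0.09411) and n = (−sin -5.4°, cos -5.4°) = (0.09411, 0.9956). W is at the origin and K lies 62.0 along u from W, so K = 62.0·u = (61.72, -5.835). Tangency of A1 to both parallel lines with radius 16.8 puts P and D at W ± 16.8·n: P = (1.581, 16.73), D = (-1.581, -16.73). Equal radii place N and V the same way about K: N = K + 16.8·n = (63.31, 10.89), V = K − 16.8·n = (60.14, -22.56). Then |WV| = |V − W| = 64.24.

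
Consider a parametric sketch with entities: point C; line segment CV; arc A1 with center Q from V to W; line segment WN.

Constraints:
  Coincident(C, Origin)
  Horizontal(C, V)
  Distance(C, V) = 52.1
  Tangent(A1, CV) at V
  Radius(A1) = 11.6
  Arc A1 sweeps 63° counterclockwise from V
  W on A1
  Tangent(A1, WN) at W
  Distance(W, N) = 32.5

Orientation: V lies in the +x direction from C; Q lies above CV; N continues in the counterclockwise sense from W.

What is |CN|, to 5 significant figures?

84.875

On A1, V sits at bearing -90° from Q; a 63° counterclockwise sweep puts W at bearing -27°, so W = Q + 11.6·(cos -27°, sin -27°) = (62.436, 6.3337). Since A1 is tangent to WN there, QW ⟂ WN, so WN runs along (−sin -27°, cos -27°); with |WN| = 32.5, N = (77.190, 35.291). Then |CN| = |N − C| = 84.875.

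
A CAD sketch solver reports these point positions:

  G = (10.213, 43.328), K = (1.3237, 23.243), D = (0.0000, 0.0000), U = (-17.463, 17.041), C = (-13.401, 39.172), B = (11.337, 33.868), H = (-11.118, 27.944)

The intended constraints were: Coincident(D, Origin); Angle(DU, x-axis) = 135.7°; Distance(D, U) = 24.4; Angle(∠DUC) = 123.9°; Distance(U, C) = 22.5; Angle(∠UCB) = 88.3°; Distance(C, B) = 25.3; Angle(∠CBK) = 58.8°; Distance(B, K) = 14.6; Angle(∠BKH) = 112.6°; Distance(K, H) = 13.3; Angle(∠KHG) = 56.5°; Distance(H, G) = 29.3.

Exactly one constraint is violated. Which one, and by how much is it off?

Distance(H, G) = 29.3 — off by 3.00.

D = (0.00, 0.00) ✓; DU at 135.7° ✓; |DU| = 24.40 ✓; ∠DUC = 123.9° ✓; |UC| = 22.50 ✓; ∠UCB = 88.30° ✓; |CB| = 25.30 ✓; ∠CBK = 58.80° ✓; |BK| = 14.60 ✓; ∠BKH = 112.6° ✓; |KH| = 13.30 ✓; ∠KHG = 56.50° ✓; |HG| = 26.30 ✗.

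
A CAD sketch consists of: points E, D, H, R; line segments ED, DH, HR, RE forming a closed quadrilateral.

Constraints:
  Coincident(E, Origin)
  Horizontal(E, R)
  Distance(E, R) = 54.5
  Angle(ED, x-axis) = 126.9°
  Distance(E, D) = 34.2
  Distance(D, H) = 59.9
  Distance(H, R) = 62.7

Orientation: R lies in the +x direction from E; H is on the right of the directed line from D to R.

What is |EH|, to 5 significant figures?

29.276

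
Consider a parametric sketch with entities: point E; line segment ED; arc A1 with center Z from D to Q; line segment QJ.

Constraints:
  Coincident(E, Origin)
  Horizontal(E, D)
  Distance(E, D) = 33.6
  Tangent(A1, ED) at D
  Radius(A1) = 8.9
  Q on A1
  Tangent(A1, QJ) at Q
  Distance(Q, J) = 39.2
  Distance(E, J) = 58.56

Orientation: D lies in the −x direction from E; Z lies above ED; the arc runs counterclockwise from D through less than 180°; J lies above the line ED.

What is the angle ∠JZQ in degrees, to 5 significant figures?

77.208°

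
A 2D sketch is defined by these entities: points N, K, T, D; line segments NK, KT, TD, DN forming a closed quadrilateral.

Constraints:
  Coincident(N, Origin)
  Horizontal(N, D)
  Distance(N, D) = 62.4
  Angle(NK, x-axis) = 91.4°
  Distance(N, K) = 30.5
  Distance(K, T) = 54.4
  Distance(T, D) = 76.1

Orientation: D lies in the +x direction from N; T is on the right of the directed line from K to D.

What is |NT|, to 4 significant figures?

25.21

Checks: |KT| = 54.40 ✓; |TD| = 76.10 ✓.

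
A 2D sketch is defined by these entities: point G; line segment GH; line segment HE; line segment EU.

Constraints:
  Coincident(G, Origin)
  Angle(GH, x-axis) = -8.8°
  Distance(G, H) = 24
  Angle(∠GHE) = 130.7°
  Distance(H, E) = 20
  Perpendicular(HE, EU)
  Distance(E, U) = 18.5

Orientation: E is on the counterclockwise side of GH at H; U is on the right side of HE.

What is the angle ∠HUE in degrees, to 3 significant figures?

47.2°

G is at the origin; GH runs at -8.8° with length 24.0, so H = 24.0·(cos -8.8°, sin -8.8°) = (23.7, -3.67). ∠GHE = 130.7°, so HE runs at -8.8° + (180° − 130.7°) = 40.5° from the x-axis; with |HE| = 20.0, E = H + 20.0·(cos 40.5°, sin 40.5°) = (38.9, 9.32). The perpendicularity gives EU at right angles to HE; with |EU| = 18.5 on the right of HE, U = E + 18.5·(0.649, -0.760) = (50.9, -4.75). Then cos ∠HUE = UH·UE / (|UH||UE|), giving 47.2°.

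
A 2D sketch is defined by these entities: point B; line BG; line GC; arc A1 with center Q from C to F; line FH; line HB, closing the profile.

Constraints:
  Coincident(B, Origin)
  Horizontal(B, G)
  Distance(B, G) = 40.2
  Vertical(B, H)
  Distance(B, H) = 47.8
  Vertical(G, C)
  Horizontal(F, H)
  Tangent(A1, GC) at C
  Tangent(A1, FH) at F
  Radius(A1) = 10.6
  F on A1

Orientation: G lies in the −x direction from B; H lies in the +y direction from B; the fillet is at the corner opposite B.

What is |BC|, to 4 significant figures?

54.77

B is at the origin; BG is horizontal with |BG| = 40.2 and G on the −x side, so G = (-40.20, 0.000). BH is vertical with |BH| = 47.8 and H on the +y side, so H = (0.000, 47.80). The virtual corner opposite B is at (-40.20, 47.80). Since A1 is tangent to GC there, QC ⟂ GC and A1 meets FH tangentially, so QF is at right angles to FH, with radius 10.6, so the center Q sits 10.6 in from both sides at Q = (-29.60, 37.20). That places the tangent points at C = (-40.20, 37.20) on GC and F = (-29.60, 47.80) on FH. Then |BC| = |C − B| = 54.77.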